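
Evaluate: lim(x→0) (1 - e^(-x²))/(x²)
This is a 0/0 indeterminate form.

Apply L'Hôpital's rule: differentiate numerator and denominator separately.
  f(x) = 1 - e^(-x^2)   ⇒   f'(x) = 2·x·e^(-x^2)
  g(x) = x^2   ⇒   g'(x) = 2·x
  lim(x→0) f'(x)/g'(x) = lim(x→0) (2·x·e^(-x^2))/(2·x)
  = 1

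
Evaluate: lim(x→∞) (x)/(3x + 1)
This is an ∞/∞ indeterminate form.

Apply L'Hôpital's rule: differentiate numerator and denominator separately.
  f(x) = x   ⇒   f'(x) = 1
  g(x) = 3·x + 1   ⇒   g'(x) = 3
  lim(x→∞) f'(x)/g'(x) = lim(x→∞) (1)/(3)
  = 1/3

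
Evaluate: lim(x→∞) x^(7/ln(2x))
This is an exponential indeterminate form.

For exponential indeterminate forms, take the natural log:
  Let L = lim(x→∞) x^(7/ln(2x))
  Then ln(L) = lim(x→∞) [exponent × ln(base)]
  Evaluate using L'Hôpital or standard limits, then exponentiate.
  L = e^(7)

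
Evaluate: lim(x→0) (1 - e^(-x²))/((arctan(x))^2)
This is a 0/0 indeterminate form.

Apply L'Hôpital's rule: differentiate numerator and denominator separately.
  f(x) = 1 - e^(-x^2)   ⇒   f'(x) = 2·x·e^(-x^2)
  g(x) = atan(x)^2   ⇒   g'(x) = 2·atan(x)/(x^2 + 1)
  lim(x→0) f'(x)/g'(x) = lim(x→0) (2·x·e^(-x^2))/(2·atan(x)/(x^2 + 1))
  = 1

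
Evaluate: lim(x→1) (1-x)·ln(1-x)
This is a 0·∞ indeterminate form.

Rewrite 0·∞ as a quotient (0/0 or ∞/∞ form), then apply L'Hôpital's rule:
  lim(x→1) (1-x)·ln(1-x) = 0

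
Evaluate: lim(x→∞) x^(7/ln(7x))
This is an exponential indeterminate form.

For exponential indeterminate forms, take the natural log:
  Let L = lim(x→∞) x^(7/ln(7x))
  Then ln(L) = lim(x→∞) [exponent × ln(base)]
  Evaluate using L'Hôpital or standard limits, then exponentiate.
  L = e^(7)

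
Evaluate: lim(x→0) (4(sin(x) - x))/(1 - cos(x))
This is a 0/0 indeterminate form.

Apply L'Hôpital's rule: differentiate numerator and denominator separately.
  f(x) = -4·x + 4·sin(x)   ⇒   f'(x) = 4·cos(x) - 4
  g(x) = 1 - cos(x)   ⇒   g'(x) = sin(x)
  lim(x→0) f'(x)/g'(x) = lim(x→0) (4·cos(x) - 4)/(sin(x))
  = 0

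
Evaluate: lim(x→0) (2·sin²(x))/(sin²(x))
This is a 0/0 indeterminate form.

Apply L'Hôpital's rule: differentiate numerator and denominator separately.
  f(x) = 2·sin(x)^2   ⇒   f'(x) = 4·sin(x)·cos(x)
  g(x) = sin(x)^2   ⇒   g'(x) = 2·sin(x)·cos(x)
  lim(x→0) f'(x)/g'(x) = lim(x→0) (4·sin(x)·cos(x))/(2·sin(x)·cos(x))
  = 2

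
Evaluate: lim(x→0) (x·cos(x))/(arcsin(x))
This is a 0/0 indeterminate form.

Apply L'Hôpital's rule: differentiate numerator and denominator separately.
  f(x) = x·cos(x)   ⇒   f'(x) = -x·sin(x) + cos(x)
  g(x) = asin(x)   ⇒   g'(x) = 1/sqrt(1 - x^2)
  lim(x→0) f'(x)/g'(x) = lim(x→0) (-x·sin(x) + cos(x))/(1/sqrt(1 - x^2))
  = 1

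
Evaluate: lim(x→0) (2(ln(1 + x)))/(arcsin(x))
This is a 0/0 indeterminate form.

Apply L'Hôpital's rule: differentiate numerator and denominator separately.
  f(x) = 2·ln(x + 1)   ⇒   f'(x) = 2/(x + 1)
  g(x) = asin(x)   ⇒   g'(x) = 1/sqrt(1 - x^2)
  lim(x→0) f'(x)/g'(x) = lim(x→0) (2/(x + 1))/(1/sqrt(1 - x^2))
  = 2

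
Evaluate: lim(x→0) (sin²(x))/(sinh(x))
This is a 0/0 indeterminate form.

Apply L'Hôpital's rule: differentiate numerator and denominator separately.
  f(x) = sin(x)^2   ⇒   f'(x) = 2·sin(x)·cos(x)
  g(x) = sinh(x)   ⇒   g'(x) = cosh(x)
  lim(x→0) f'(x)/g'(x) = lim(x→0) (2·sin(x)·cos(x))/(cosh(x))
  = 0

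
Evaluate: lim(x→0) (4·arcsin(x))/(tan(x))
This is a 0/0 indeterminate form.

Apply L'Hôpital's rule: differentiate numerator and denominator separately.
  f(x) = 4·asin(x)   ⇒   f'(x) = 4/sqrt(1 - x^2)
  g(x) = tan(x)   ⇒   g'(x) = tan(x)^2 + 1
  lim(x→0) f'(x)/g'(x) = lim(x→0) (4/sqrt(1 - x^2))/(tan(x)^2 + 1)
  = 4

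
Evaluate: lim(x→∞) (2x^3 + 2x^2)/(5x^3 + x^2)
This is an ∞/∞ indeterminate form.

Apply L'Hôpital's rule: differentiate numerator and denominator separately.
  f(x) = 2·x^3 + 2·x^2   ⇒   f'(x) = 6·x^2 + 4·x
  g(x) = 5·x^3 + x^2   ⇒   g'(x) = 15·x^2 + 2·x
  lim(x→∞) f'(x)/g'(x) = lim(x→∞) (6·x^2 + 4·x)/(15·x^2 + 2·x)
  = 2/5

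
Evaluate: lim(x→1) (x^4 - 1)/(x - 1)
This is a standard limit.

Factor or rationalize the expression:
  lim(x→1) (x^4 - 1)/(x - 1) = 4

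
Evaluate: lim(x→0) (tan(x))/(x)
This is a 0/0 indeterminate form.

Apply L'Hôpital's rule: differentiate numerator and denominator separately.
  f(x) = tan(x)   ⇒   f'(x) = tan(x)^2 + 1
  g(x) = x   ⇒   g'(x) = 1
  lim(x→0) f'(x)/g'(x) = lim(x→0) (tan(x)^2 + 1)/(1)
  = 1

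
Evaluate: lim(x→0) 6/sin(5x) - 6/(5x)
This is an ∞-∞ indeterminate form.

Combine fractions or rationalize to convert ∞-∞ to 0/0 form:
  lim(x→0) 6/sin(5x) - 6/(5x) = 0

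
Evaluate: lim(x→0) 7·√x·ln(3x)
This is a 0·∞ indeterminate form.

Rewrite 0·∞ as a quotient (0/0 or ∞/∞ form), then apply L'Hôpital's rule:
  lim(x→0) 7·√x·ln(3x) = 0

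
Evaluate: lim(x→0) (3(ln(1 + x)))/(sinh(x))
This is a 0/0 indeterminate form.

Apply L'Hôpital's rule: differentiate numerator and denominator separately.
  f(x) = 3·ln(x + 1)   ⇒   f'(x) = 3/(x + 1)
  g(x) = sinh(x)   ⇒   g'(x) = cosh(x)
  lim(x→0) f'(x)/g'(x) = lim(x→0) (3/(x + 1))/(cosh(x))
  = 3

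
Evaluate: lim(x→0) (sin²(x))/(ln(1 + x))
This is a 0/0 indeterminate form.

Apply L'Hôpital's rule: differentiate numerator and denominator separately.
  f(x) = sin(x)^2   ⇒   f'(x) = 2·sin(x)·cos(x)
  g(x) = ln(x + 1)   ⇒   g'(x) = 1/(x + 1)
  lim(x→0) f'(x)/g'(x) = lim(x→0) (2·sin(x)·cos(x))/(1/(x + 1))
  = 0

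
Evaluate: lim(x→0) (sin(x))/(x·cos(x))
This is a 0/0 indeterminate form.

Apply L'Hôpital's rule: differentiate numerator and denominator separately.
  f(x) = sin(x)   ⇒   f'(x) = cos(x)
  g(x) = x·cos(x)   ⇒   g'(x) = -x·sin(x) + cos(x)
  lim(x→0) f'(x)/g'(x) = lim(x→0) (cos(x))/(-x·sin(x) + cos(x))
  = 1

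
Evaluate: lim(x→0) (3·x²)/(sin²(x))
This is a 0/0 indeterminate form.

Apply L'Hôpital's rule: differentiate numerator and denominator separately.
  f(x) = 3·x^2   ⇒   f'(x) = 6·x
  g(x) = sin(x)^2   ⇒   g'(x) = 2·sin(x)·cos(x)
  lim(x→0) f'(x)/g'(x) = lim(x→0) (6·x)/(2·sin(x)·cos(x))
  = 3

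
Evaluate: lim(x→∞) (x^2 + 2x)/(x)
This is an ∞/∞ indeterminate form.

Apply L'Hôpital's rule: differentiate numerator and denominator separately.
  f(x) = x^2 + 2·x   ⇒   f'(x) = 2·x + 2
  g(x) = x   ⇒   g'(x) = 1
  lim(x→∞) f'(x)/g'(x) = lim(x→∞) (2·x + 2)/(1)
  = ∞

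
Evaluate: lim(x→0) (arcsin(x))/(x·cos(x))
This is a 0/0 indeterminate form.

Apply L'Hôpital's rule: differentiate numerator and denominator separately.
  f(x) = asin(x)   ⇒   f'(x) = 1/sqrt(1 - x^2)
  g(x) = x·cos(x)   ⇒   g'(x) = -x·sin(x) + cos(x)
  lim(x→0) f'(x)/g'(x) = lim(x→0) (1/sqrt(1 - x^2))/(-x·sin(x) + cos(x))
  = 1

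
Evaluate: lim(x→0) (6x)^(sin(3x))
This is an exponential indeterminate form.

For exponential indeterminate forms, take the natural log:
  Let L = lim(x→0) (6x)^(sin(3x))
  Then ln(L) = lim(x→0) [exponent × ln(base)]
  Evaluate using L'Hôpital or standard limits, then exponentiate.
  L = 1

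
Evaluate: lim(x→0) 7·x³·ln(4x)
This is a 0·∞ indeterminate form.

Rewrite 0·∞ as a quotient (0/0 or ∞/∞ form), then apply L'Hôpital's rule:
  lim(x→0) 7·x³·ln(4x) = 0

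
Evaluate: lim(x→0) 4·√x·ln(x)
This is a 0·∞ indeterminate form.

Rewrite 0·∞ as a quotient (0/0 or ∞/∞ form), then apply L'Hôpital's rule:
  lim(x→0) 4·√x·ln(x) = 0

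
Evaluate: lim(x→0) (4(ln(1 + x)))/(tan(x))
This is a 0/0 indeterminate form.

Apply L'Hôpital's rule: differentiate numerator and denominator separately.
  f(x) = 4·ln(x + 1)   ⇒   f'(x) = 4/(x + 1)
  g(x) = tan(x)   ⇒   g'(x) = tan(x)^2 + 1
  lim(x→0) f'(x)/g'(x) = lim(x→0) (4/(x + 1))/(tan(x)^2 + 1)
  = 4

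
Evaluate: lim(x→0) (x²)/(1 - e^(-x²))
This is a 0/0 indeterminate form.

Apply L'Hôpital's rule: differentiate numerator and denominator separately.
  f(x) = x^2   ⇒   f'(x) = 2·x
  g(x) = 1 - e^(-x^2)   ⇒   g'(x) = 2·x·e^(-x^2)
  lim(x→0) f'(x)/g'(x) = lim(x→0) (2·x)/(2·x·e^(-x^2))
  = 1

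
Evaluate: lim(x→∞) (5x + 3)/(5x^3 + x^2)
This is an ∞/∞ indeterminate form.

Apply L'Hôpital's rule: differentiate numerator and denominator separately.
  f(x) = 5·x + 3   ⇒   f'(x) = 5
  g(x) = 5·x^3 + x^2   ⇒   g'(x) = 15·x^2 + 2·x
  lim(x→∞) f'(x)/g'(x) = lim(x→∞) (5)/(15·x^2 + 2·x)
  = 0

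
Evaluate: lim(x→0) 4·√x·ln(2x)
This is a 0·∞ indeterminate form.

Rewrite 0·∞ as a quotient (0/0 or ∞/∞ form), then apply L'Hôpital's rule:
  lim(x→0) 4·√x·ln(2x) = 0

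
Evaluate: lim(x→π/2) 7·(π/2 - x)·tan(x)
This is a 0·∞ indeterminate form.

Rewrite 0·∞ as a quotient (0/0 or ∞/∞ form), then apply L'Hôpital's rule:
  lim(x→π/2) 7·(π/2 - x)·tan(x) = 7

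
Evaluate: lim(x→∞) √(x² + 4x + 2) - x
This is an ∞-∞ indeterminate form.

Combine fractions or rationalize to convert ∞-∞ to 0/0 form:
  lim(x→∞) √(x² + 4x + 2) - x = 2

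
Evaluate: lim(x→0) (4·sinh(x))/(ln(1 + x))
This is a 0/0 indeterminate form.

Apply L'Hôpital's rule: differentiate numerator and denominator separately.
  f(x) = 4·sinh(x)   ⇒   f'(x) = 4·cosh(x)
  g(x) = ln(x + 1)   ⇒   g'(x) = 1/(x + 1)
  lim(x→0) f'(x)/g'(x) = lim(x→0) (4·cosh(x))/(1/(x + 1))
  = 4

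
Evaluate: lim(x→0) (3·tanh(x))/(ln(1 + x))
This is a 0/0 indeterminate form.

Apply L'Hôpital's rule: differentiate numerator and denominator separately.
  f(x) = 3·tanh(x)   ⇒   f'(x) = 3 - 3·tanh(x)^2
  g(x) = ln(x + 1)   ⇒   g'(x) = 1/(x + 1)
  lim(x→0) f'(x)/g'(x) = lim(x→0) (3 - 3·tanh(x)^2)/(1/(x + 1))
  = 3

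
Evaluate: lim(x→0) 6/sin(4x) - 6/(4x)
This is an ∞-∞ indeterminate form.

Combine fractions or rationalize to convert ∞-∞ to 0/0 form:
  lim(x→0) 6/sin(4x) - 6/(4x) = 0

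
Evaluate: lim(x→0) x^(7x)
This is an exponential indeterminate form.

For exponential indeterminate forms, take the natural log:
  Let L = lim(x→0) x^(7x)
  Then ln(L) = lim(x→0) [exponent × ln(base)]
  Evaluate using L'Hôpital or standard limits, then exponentiate.
  L = 1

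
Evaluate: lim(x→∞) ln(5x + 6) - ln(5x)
This is an ∞-∞ indeterminate form.

Combine fractions or rationalize to convert ∞-∞ to 0/0 form:
  lim(x→∞) ln(5x + 6) - ln(5x) = 0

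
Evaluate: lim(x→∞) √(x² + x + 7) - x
This is an ∞-∞ indeterminate form.

Combine fractions or rationalize to convert ∞-∞ to 0/0 form:
  lim(x→∞) √(x² + x + 7) - x = 1/2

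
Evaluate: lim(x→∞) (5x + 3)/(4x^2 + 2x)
This is an ∞/∞ indeterminate form.

Apply L'Hôpital's rule: differentiate numerator and denominator separately.
  f(x) = 5·x + 3   ⇒   f'(x) = 5
  g(x) = 4·x^2 + 2·x   ⇒   g'(x) = 8·x + 2
  lim(x→∞) f'(x)/g'(x) = lim(x→∞) (5)/(8·x + 2)
  = 0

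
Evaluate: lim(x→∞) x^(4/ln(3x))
This is an exponential indeterminate form.

For exponential indeterminate forms, take the natural log:
  Let L = lim(x→∞) x^(4/ln(3x))
  Then ln(L) = lim(x→∞) [exponent × ln(base)]
  Evaluate using L'Hôpital or standard limits, then exponentiate.
  L = e^(4)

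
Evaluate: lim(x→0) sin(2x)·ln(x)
This is a 0·∞ indeterminate form.

Rewrite 0·∞ as a quotient (0/0 or ∞/∞ form), then apply L'Hôpital's rule:
  lim(x→0) sin(2x)·ln(x) = 0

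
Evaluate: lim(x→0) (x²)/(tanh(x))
This is a 0/0 indeterminate form.

Apply L'Hôpital's rule: differentiate numerator and denominator separately.
  f(x) = x^2   ⇒   f'(x) = 2·x
  g(x) = tanh(x)   ⇒   g'(x) = 1 - tanh(x)^2
  lim(x→0) f'(x)/g'(x) = lim(x→0) (2·x)/(1 - tanh(x)^2)
  = 0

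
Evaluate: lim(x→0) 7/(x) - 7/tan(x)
This is an ∞-∞ indeterminate form.

Combine fractions or rationalize to convert ∞-∞ to 0/0 form:
  lim(x→0) 7/(x) - 7/tan(x) = 0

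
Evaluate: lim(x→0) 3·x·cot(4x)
This is a 0·∞ indeterminate form.

Rewrite 0·∞ as a quotient (0/0 or ∞/∞ form), then apply L'Hôpital's rule:
  lim(x→0) 3·x·cot(4x) = 3/4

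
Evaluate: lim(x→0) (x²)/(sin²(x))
This is a 0/0 indeterminate form.

Apply L'Hôpital's rule: differentiate numerator and denominator separately.
  f(x) = x^2   ⇒   f'(x) = 2·x
  g(x) = sin(x)^2   ⇒   g'(x) = 2·sin(x)·cos(x)
  lim(x→0) f'(x)/g'(x) = lim(x→0) (2·x)/(2·sin(x)·cos(x))
  = 1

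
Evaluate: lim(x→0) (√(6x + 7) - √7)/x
This is a standard limit.

Factor or rationalize the expression:
  lim(x→0) (√(6x + 7) - √7)/x = 3·sqrt(7)/7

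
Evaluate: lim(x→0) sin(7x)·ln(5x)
This is a 0·∞ indeterminate form.

Rewrite 0·∞ as a quotient (0/0 or ∞/∞ form), then apply L'Hôpital's rule:
  lim(x→0) sin(7x)·ln(5x) = 0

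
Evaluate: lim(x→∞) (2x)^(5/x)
This is an exponential indeterminate form.

For exponential indeterminate forms, take the natural log:
  Let L = lim(x→∞) (2x)^(5/x)
  Then ln(L) = lim(x→∞) [exponent × ln(base)]
  Evaluate using L'Hôpital or standard limits, then exponentiate.
  L = 1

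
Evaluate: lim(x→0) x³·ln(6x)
This is a 0·∞ indeterminate form.

Rewrite 0·∞ as a quotient (0/0 or ∞/∞ form), then apply L'Hôpital's rule:
  lim(x→0) x³·ln(6x) = 0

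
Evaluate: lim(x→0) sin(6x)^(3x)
This is an exponential indeterminate form.

For exponential indeterminate forms, take the natural log:
  Let L = lim(x→0) sin(6x)^(3x)
  Then ln(L) = lim(x→0) [exponent × ln(base)]
  Evaluate using L'Hôpital or standard limits, then exponentiate.
  L = 1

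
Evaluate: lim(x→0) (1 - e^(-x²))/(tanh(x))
This is a 0/0 indeterminate form.

Apply L'Hôpital's rule: differentiate numerator and denominator separately.
  f(x) = 1 - e^(-x^2)   ⇒   f'(x) = 2·x·e^(-x^2)
  g(x) = tanh(x)   ⇒   g'(x) = 1 - tanh(x)^2
  lim(x→0) f'(x)/g'(x) = lim(x→0) (2·x·e^(-x^2))/(1 - tanh(x)^2)
  = 0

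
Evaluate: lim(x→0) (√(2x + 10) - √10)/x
This is a standard limit.

Factor or rationalize the expression:
  lim(x→0) (√(2x + 10) - √10)/x = sqrt(10)/10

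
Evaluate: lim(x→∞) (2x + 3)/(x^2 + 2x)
This is an ∞/∞ indeterminate form.

Apply L'Hôpital's rule: differentiate numerator and denominator separately.
  f(x) = 2·x + 3   ⇒   f'(x) = 2
  g(x) = x^2 + 2·x   ⇒   g'(x) = 2·x + 2
  lim(x→∞) f'(x)/g'(x) = lim(x→∞) (2)/(2·x + 2)
  = 0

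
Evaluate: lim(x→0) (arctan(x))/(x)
This is a 0/0 indeterminate form.

Apply L'Hôpital's rule: differentiate numerator and denominator separately.
  f(x) = atan(x)   ⇒   f'(x) = 1/(x^2 + 1)
  g(x) = x   ⇒   g'(x) = 1
  lim(x→0) f'(x)/g'(x) = lim(x→0) (1/(x^2 + 1))/(1)
  = 1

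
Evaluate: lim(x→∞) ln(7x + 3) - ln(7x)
This is an ∞-∞ indeterminate form.

Combine fractions or rationalize to convert ∞-∞ to 0/0 form:
  lim(x→∞) ln(7x + 3) - ln(7x) = 0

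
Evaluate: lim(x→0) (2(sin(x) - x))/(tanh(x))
This is a 0/0 indeterminate form.

Apply L'Hôpital's rule: differentiate numerator and denominator separately.
  f(x) = -2·x + 2·sin(x)   ⇒   f'(x) = 2·cos(x) - 2
  g(x) = tanh(x)   ⇒   g'(x) = 1 - tanh(x)^2
  lim(x→0) f'(x)/g'(x) = lim(x→0) (2·cos(x) - 2)/(1 - tanh(x)^2)
  = 0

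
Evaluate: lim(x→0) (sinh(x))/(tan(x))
This is a 0/0 indeterminate form.

Apply L'Hôpital's rule: differentiate numerator and denominator separately.
  f(x) = sinh(x)   ⇒   f'(x) = cosh(x)
  g(x) = tan(x)   ⇒   g'(x) = tan(x)^2 + 1
  lim(x→0) f'(x)/g'(x) = lim(x→0) (cosh(x))/(tan(x)^2 + 1)
  = 1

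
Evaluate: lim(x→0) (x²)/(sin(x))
This is a 0/0 indeterminate form.

Apply L'Hôpital's rule: differentiate numerator and denominator separately.
  f(x) = x^2   ⇒   f'(x) = 2·x
  g(x) = sin(x)   ⇒   g'(x) = cos(x)
  lim(x→0) f'(x)/g'(x) = lim(x→0) (2·x)/(cos(x))
  = 0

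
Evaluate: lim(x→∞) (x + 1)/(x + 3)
This is an ∞/∞ indeterminate form.

Apply L'Hôpital's rule: differentiate numerator and denominator separately.
  f(x) = x + 1   ⇒   f'(x) = 1
  g(x) = x + 3   ⇒   g'(x) = 1
  lim(x→∞) f'(x)/g'(x) = lim(x→∞) (1)/(1)
  = 1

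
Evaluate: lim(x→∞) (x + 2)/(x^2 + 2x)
This is an ∞/∞ indeterminate form.

Apply L'Hôpital's rule: differentiate numerator and denominator separately.
  f(x) = x + 2   ⇒   f'(x) = 1
  g(x) = x^2 + 2·x   ⇒   g'(x) = 2·x + 2
  lim(x→∞) f'(x)/g'(x) = lim(x→∞) (1)/(2·x + 2)
  = 0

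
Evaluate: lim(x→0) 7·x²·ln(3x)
This is a 0·∞ indeterminate form.

Rewrite 0·∞ as a quotient (0/0 or ∞/∞ form), then apply L'Hôpital's rule:
  lim(x→0) 7·x²·ln(3x) = 0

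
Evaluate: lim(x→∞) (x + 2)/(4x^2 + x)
This is an ∞/∞ indeterminate form.

Apply L'Hôpital's rule: differentiate numerator and denominator separately.
  f(x) = x + 2   ⇒   f'(x) = 1
  g(x) = 4·x^2 + x   ⇒   g'(x) = 8·x + 1
  lim(x→∞) f'(x)/g'(x) = lim(x→∞) (1)/(8·x + 1)
  = 0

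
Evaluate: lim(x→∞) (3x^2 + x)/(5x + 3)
This is an ∞/∞ indeterminate form.

Apply L'Hôpital's rule: differentiate numerator and denominator separately.
  f(x) = 3·x^2 + x   ⇒   f'(x) = 6·x + 1
  g(x) = 5·x + 3   ⇒   g'(x) = 5
  lim(x→∞) f'(x)/g'(x) = lim(x→∞) (6·x + 1)/(5)
  = ∞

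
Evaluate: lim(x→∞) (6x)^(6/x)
This is an exponential indeterminate form.

For exponential indeterminate forms, take the natural log:
  Let L = lim(x→∞) (6x)^(6/x)
  Then ln(L) = lim(x→∞) [exponent × ln(base)]
  Evaluate using L'Hôpital or standard limits, then exponentiate.
  L = 1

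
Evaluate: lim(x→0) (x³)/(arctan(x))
This is a 0/0 indeterminate form.

Apply L'Hôpital's rule: differentiate numerator and denominator separately.
  f(x) = x^3   ⇒   f'(x) = 3·x^2
  g(x) = atan(x)   ⇒   g'(x) = 1/(x^2 + 1)
  lim(x→0) f'(x)/g'(x) = lim(x→0) (3·x^2)/(1/(x^2 + 1))
  = 0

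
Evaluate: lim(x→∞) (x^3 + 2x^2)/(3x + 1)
This is an ∞/∞ indeterminate form.

Apply L'Hôpital's rule: differentiate numerator and denominator separately.
  f(x) = x^3 + 2·x^2   ⇒   f'(x) = 3·x^2 + 4·x
  g(x) = 3·x + 1   ⇒   g'(x) = 3
  lim(x→∞) f'(x)/g'(x) = lim(x→∞) (3·x^2 + 4·x)/(3)
  = ∞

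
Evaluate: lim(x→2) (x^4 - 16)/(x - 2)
This is a standard limit.

Factor or rationalize the expression:
  lim(x→2) (x^4 - 16)/(x - 2) = 32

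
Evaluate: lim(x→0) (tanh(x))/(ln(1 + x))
This is a 0/0 indeterminate form.

Apply L'Hôpital's rule: differentiate numerator and denominator separately.
  f(x) = tanh(x)   ⇒   f'(x) = 1 - tanh(x)^2
  g(x) = ln(x + 1)   ⇒   g'(x) = 1/(x + 1)
  lim(x→0) f'(x)/g'(x) = lim(x→0) (1 - tanh(x)^2)/(1/(x + 1))
  = 1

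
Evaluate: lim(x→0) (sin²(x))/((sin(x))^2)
This is a 0/0 indeterminate form.

Apply L'Hôpital's rule: differentiate numerator and denominator separately.
  f(x) = sin(x)^2   ⇒   f'(x) = 2·sin(x)·cos(x)
  g(x) = sin(x)^2   ⇒   g'(x) = 2·sin(x)·cos(x)
  lim(x→0) f'(x)/g'(x) = lim(x→0) (2·sin(x)·cos(x))/(2·sin(x)·cos(x))
  = 1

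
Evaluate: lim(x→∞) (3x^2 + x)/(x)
This is an ∞/∞ indeterminate form.

Apply L'Hôpital's rule: differentiate numerator and denominator separately.
  f(x) = 3·x^2 + x   ⇒   f'(x) = 6·x + 1
  g(x) = x   ⇒   g'(x) = 1
  lim(x→∞) f'(x)/g'(x) = lim(x→∞) (6·x + 1)/(1)
  = ∞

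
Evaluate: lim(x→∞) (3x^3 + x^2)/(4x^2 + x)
This is an ∞/∞ indeterminate form.

Apply L'Hôpital's rule: differentiate numerator and denominator separately.
  f(x) = 3·x^3 + x^2   ⇒   f'(x) = 9·x^2 + 2·x
  g(x) = 4·x^2 + x   ⇒   g'(x) = 8·x + 1
  lim(x→∞) f'(x)/g'(x) = lim(x→∞) (9·x^2 + 2·x)/(8·x + 1)
  = ∞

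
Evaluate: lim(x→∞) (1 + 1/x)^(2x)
This is an exponential indeterminate form.

For exponential indeterminate forms, take the natural log:
  Let L = lim(x→∞) (1 + 1/x)^(2x)
  Then ln(L) = lim(x→∞) [exponent × ln(base)]
  Evaluate using L'Hôpital or standard limits, then exponentiate.
  L = e²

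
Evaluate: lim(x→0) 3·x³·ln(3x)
This is a 0·∞ indeterminate form.

Rewrite 0·∞ as a quotient (0/0 or ∞/∞ form), then apply L'Hôpital's rule:
  lim(x→0) 3·x³·ln(3x) = 0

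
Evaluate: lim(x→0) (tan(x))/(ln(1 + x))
This is a 0/0 indeterminate form.

Apply L'Hôpital's rule: differentiate numerator and denominator separately.
  f(x) = tan(x)   ⇒   f'(x) = tan(x)^2 + 1
  g(x) = ln(x + 1)   ⇒   g'(x) = 1/(x + 1)
  lim(x→0) f'(x)/g'(x) = lim(x→0) (tan(x)^2 + 1)/(1/(x + 1))
  = 1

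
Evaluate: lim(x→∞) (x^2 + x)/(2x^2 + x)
This is an ∞/∞ indeterminate form.

Apply L'Hôpital's rule: differentiate numerator and denominator separately.
  f(x) = x^2 + x   ⇒   f'(x) = 2·x + 1
  g(x) = 2·x^2 + x   ⇒   g'(x) = 4·x + 1
  lim(x→∞) f'(x)/g'(x) = lim(x→∞) (2·x + 1)/(4·x + 1)
  = 1/2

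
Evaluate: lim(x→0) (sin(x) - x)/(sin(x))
This is a 0/0 indeterminate form.

Apply L'Hôpital's rule: differentiate numerator and denominator separately.
  f(x) = -x + sin(x)   ⇒   f'(x) = cos(x) - 1
  g(x) = sin(x)   ⇒   g'(x) = cos(x)
  lim(x→0) f'(x)/g'(x) = lim(x→0) (cos(x) - 1)/(cos(x))
  = 0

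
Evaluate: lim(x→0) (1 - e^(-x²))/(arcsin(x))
This is a 0/0 indeterminate form.

Apply L'Hôpital's rule: differentiate numerator and denominator separately.
  f(x) = 1 - e^(-x^2)   ⇒   f'(x) = 2·x·e^(-x^2)
  g(x) = asin(x)   ⇒   g'(x) = 1/sqrt(1 - x^2)
  lim(x→0) f'(x)/g'(x) = lim(x→0) (2·x·e^(-x^2))/(1/sqrt(1 - x^2))
  = 0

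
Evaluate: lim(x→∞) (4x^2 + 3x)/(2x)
This is an ∞/∞ indeterminate form.

Apply L'Hôpital's rule: differentiate numerator and denominator separately.
  f(x) = 4·x^2 + 3·x   ⇒   f'(x) = 8·x + 3
  g(x) = 2·x   ⇒   g'(x) = 2
  lim(x→∞) f'(x)/g'(x) = lim(x→∞) (8·x + 3)/(2)
  = ∞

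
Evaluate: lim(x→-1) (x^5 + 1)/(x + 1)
This is a standard limit.

Factor or rationalize the expression:
  lim(x→-1) (x^5 + 1)/(x + 1) = 5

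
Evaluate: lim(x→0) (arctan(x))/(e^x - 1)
This is a 0/0 indeterminate form.

Apply L'Hôpital's rule: differentiate numerator and denominator separately.
  f(x) = atan(x)   ⇒   f'(x) = 1/(x^2 + 1)
  g(x) = e^(x) - 1   ⇒   g'(x) = e^(x)
  lim(x→0) f'(x)/g'(x) = lim(x→0) (1/(x^2 + 1))/(e^(x))
  = 1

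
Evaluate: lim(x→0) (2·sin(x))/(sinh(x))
This is a 0/0 indeterminate form.

Apply L'Hôpital's rule: differentiate numerator and denominator separately.
  f(x) = 2·sin(x)   ⇒   f'(x) = 2·cos(x)
  g(x) = sinh(x)   ⇒   g'(x) = cosh(x)
  lim(x→0) f'(x)/g'(x) = lim(x→0) (2·cos(x))/(cosh(x))
  = 2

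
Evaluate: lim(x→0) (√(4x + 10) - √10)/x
This is a standard limit.

Factor or rationalize the expression:
  lim(x→0) (√(4x + 10) - √10)/x = sqrt(10)/5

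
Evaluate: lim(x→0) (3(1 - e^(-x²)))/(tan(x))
This is a 0/0 indeterminate form.

Apply L'Hôpital's rule: differentiate numerator and denominator separately.
  f(x) = 3 - 3·e^(-x^2)   ⇒   f'(x) = 6·x·e^(-x^2)
  g(x) = tan(x)   ⇒   g'(x) = tan(x)^2 + 1
  lim(x→0) f'(x)/g'(x) = lim(x→0) (6·x·e^(-x^2))/(tan(x)^2 + 1)
  = 0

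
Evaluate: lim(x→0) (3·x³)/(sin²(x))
This is a 0/0 indeterminate form.

Apply L'Hôpital's rule: differentiate numerator and denominator separately.
  f(x) = 3·x^3   ⇒   f'(x) = 9·x^2
  g(x) = sin(x)^2   ⇒   g'(x) = 2·sin(x)·cos(x)
  lim(x→0) f'(x)/g'(x) = lim(x→0) (9·x^2)/(2·sin(x)·cos(x))
  = 0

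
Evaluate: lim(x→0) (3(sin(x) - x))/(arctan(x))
This is a 0/0 indeterminate form.

Apply L'Hôpital's rule: differentiate numerator and denominator separately.
  f(x) = -3·x + 3·sin(x)   ⇒   f'(x) = 3·cos(x) - 3
  g(x) = atan(x)   ⇒   g'(x) = 1/(x^2 + 1)
  lim(x→0) f'(x)/g'(x) = lim(x→0) (3·cos(x) - 3)/(1/(x^2 + 1))
  = 0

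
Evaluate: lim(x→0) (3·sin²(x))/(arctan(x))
This is a 0/0 indeterminate form.

Apply L'Hôpital's rule: differentiate numerator and denominator separately.
  f(x) = 3·sin(x)^2   ⇒   f'(x) = 6·sin(x)·cos(x)
  g(x) = atan(x)   ⇒   g'(x) = 1/(x^2 + 1)
  lim(x→0) f'(x)/g'(x) = lim(x→0) (6·sin(x)·cos(x))/(1/(x^2 + 1))
  = 0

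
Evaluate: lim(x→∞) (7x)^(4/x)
This is an exponential indeterminate form.

For exponential indeterminate forms, take the natural log:
  Let L = lim(x→∞) (7x)^(4/x)
  Then ln(L) = lim(x→∞) [exponent × ln(base)]
  Evaluate using L'Hôpital or standard limits, then exponentiate.
  L = 1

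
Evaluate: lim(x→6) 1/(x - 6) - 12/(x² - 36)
This is an ∞-∞ indeterminate form.

Combine fractions or rationalize to convert ∞-∞ to 0/0 form:
  lim(x→6) 1/(x - 6) - 12/(x² - 36) = 1/12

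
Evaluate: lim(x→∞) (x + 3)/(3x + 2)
This is an ∞/∞ indeterminate form.

Apply L'Hôpital's rule: differentiate numerator and denominator separately.
  f(x) = x + 3   ⇒   f'(x) = 1
  g(x) = 3·x + 2   ⇒   g'(x) = 3
  lim(x→∞) f'(x)/g'(x) = lim(x→∞) (1)/(3)
  = 1/3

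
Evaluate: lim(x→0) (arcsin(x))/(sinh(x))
This is a 0/0 indeterminate form.

Apply L'Hôpital's rule: differentiate numerator and denominator separately.
  f(x) = asin(x)   ⇒   f'(x) = 1/sqrt(1 - x^2)
  g(x) = sinh(x)   ⇒   g'(x) = cosh(x)
  lim(x→0) f'(x)/g'(x) = lim(x→0) (1/sqrt(1 - x^2))/(cosh(x))
  = 1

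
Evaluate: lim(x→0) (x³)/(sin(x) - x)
This is a 0/0 indeterminate form.

Apply L'Hôpital's rule: differentiate numerator and denominator separately.
  f(x) = x^3   ⇒   f'(x) = 3·x^2
  g(x) = -x + sin(x)   ⇒   g'(x) = cos(x) - 1
  lim(x→0) f'(x)/g'(x) = lim(x→0) (3·x^2)/(cos(x) - 1)
  = -6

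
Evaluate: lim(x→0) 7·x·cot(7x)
This is a 0·∞ indeterminate form.

Rewrite 0·∞ as a quotient (0/0 or ∞/∞ form), then apply L'Hôpital's rule:
  lim(x→0) 7·x·cot(7x) = 1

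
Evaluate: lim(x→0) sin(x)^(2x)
This is an exponential indeterminate form.

For exponential indeterminate forms, take the natural log:
  Let L = lim(x→0) sin(x)^(2x)
  Then ln(L) = lim(x→0) [exponent × ln(base)]
  Evaluate using L'Hôpital or standard limits, then exponentiate.
  L = 1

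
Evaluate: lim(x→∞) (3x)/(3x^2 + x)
This is an ∞/∞ indeterminate form.

Apply L'Hôpital's rule: differentiate numerator and denominator separately.
  f(x) = 3·x   ⇒   f'(x) = 3
  g(x) = 3·x^2 + x   ⇒   g'(x) = 6·x + 1
  lim(x→∞) f'(x)/g'(x) = lim(x→∞) (3)/(6·x + 1)
  = 0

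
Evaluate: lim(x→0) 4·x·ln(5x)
This is a 0·∞ indeterminate form.

Rewrite 0·∞ as a quotient (0/0 or ∞/∞ form), then apply L'Hôpital's rule:
  lim(x→0) 4·x·ln(5x) = 0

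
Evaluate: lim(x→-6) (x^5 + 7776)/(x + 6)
This is a standard limit.

Factor or rationalize the expression:
  lim(x→-6) (x^5 + 7776)/(x + 6) = 6480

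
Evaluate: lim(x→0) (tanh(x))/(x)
This is a 0/0 indeterminate form.

Apply L'Hôpital's rule: differentiate numerator and denominator separately.
  f(x) = tanh(x)   ⇒   f'(x) = 1 - tanh(x)^2
  g(x) = x   ⇒   g'(x) = 1
  lim(x→0) f'(x)/g'(x) = lim(x→0) (1 - tanh(x)^2)/(1)
  = 1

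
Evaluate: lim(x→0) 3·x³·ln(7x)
This is a 0·∞ indeterminate form.

Rewrite 0·∞ as a quotient (0/0 or ∞/∞ form), then apply L'Hôpital's rule:
  lim(x→0) 3·x³·ln(7x) = 0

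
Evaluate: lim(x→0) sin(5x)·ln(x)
This is a 0·∞ indeterminate form.

Rewrite 0·∞ as a quotient (0/0 or ∞/∞ form), then apply L'Hôpital's rule:
  lim(x→0) sin(5x)·ln(x) = 0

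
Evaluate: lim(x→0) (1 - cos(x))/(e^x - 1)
This is a 0/0 indeterminate form.

Apply L'Hôpital's rule: differentiate numerator and denominator separately.
  f(x) = 1 - cos(x)   ⇒   f'(x) = sin(x)
  g(x) = e^(x) - 1   ⇒   g'(x) = e^(x)
  lim(x→0) f'(x)/g'(x) = lim(x→0) (sin(x))/(e^(x))
  = 0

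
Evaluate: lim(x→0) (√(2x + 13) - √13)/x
This is a standard limit.

Factor or rationalize the expression:
  lim(x→0) (√(2x + 13) - √13)/x = sqrt(13)/13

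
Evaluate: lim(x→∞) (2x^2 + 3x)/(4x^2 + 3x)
This is an ∞/∞ indeterminate form.

Apply L'Hôpital's rule: differentiate numerator and denominator separately.
  f(x) = 2·x^2 + 3·x   ⇒   f'(x) = 4·x + 3
  g(x) = 4·x^2 + 3·x   ⇒   g'(x) = 8·x + 3
  lim(x→∞) f'(x)/g'(x) = lim(x→∞) (4·x + 3)/(8·x + 3)
  = 1/2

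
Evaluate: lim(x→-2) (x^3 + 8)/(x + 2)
This is a standard limit.

Factor or rationalize the expression:
  lim(x→-2) (x^3 + 8)/(x + 2) = 12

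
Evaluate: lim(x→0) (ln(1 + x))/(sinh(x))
This is a 0/0 indeterminate form.

Apply L'Hôpital's rule: differentiate numerator and denominator separately.
  f(x) = ln(x + 1)   ⇒   f'(x) = 1/(x + 1)
  g(x) = sinh(x)   ⇒   g'(x) = cosh(x)
  lim(x→0) f'(x)/g'(x) = lim(x→0) (1/(x + 1))/(cosh(x))
  = 1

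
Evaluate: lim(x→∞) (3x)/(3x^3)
This is an ∞/∞ indeterminate form.

Apply L'Hôpital's rule: differentiate numerator and denominator separately.
  f(x) = 3·x   ⇒   f'(x) = 3
  g(x) = 3·x^3   ⇒   g'(x) = 9·x^2
  lim(x→∞) f'(x)/g'(x) = lim(x→∞) (3)/(9·x^2)
  = 0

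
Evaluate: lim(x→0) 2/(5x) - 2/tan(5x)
This is an ∞-∞ indeterminate form.

Combine fractions or rationalize to convert ∞-∞ to 0/0 form:
  lim(x→0) 2/(5x) - 2/tan(5x) = 0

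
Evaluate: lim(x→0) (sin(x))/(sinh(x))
This is a 0/0 indeterminate form.

Apply L'Hôpital's rule: differentiate numerator and denominator separately.
  f(x) = sin(x)   ⇒   f'(x) = cos(x)
  g(x) = sinh(x)   ⇒   g'(x) = cosh(x)
  lim(x→0) f'(x)/g'(x) = lim(x→0) (cos(x))/(cosh(x))
  = 1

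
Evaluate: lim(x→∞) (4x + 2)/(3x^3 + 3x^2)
This is an ∞/∞ indeterminate form.

Apply L'Hôpital's rule: differentiate numerator and denominator separately.
  f(x) = 4·x + 2   ⇒   f'(x) = 4
  g(x) = 3·x^3 + 3·x^2   ⇒   g'(x) = 9·x^2 + 6·x
  lim(x→∞) f'(x)/g'(x) = lim(x→∞) (4)/(9·x^2 + 6·x)
  = 0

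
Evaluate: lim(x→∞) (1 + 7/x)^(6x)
This is an exponential indeterminate form.

For exponential indeterminate forms, take the natural log:
  Let L = lim(x→∞) (1 + 7/x)^(6x)
  Then ln(L) = lim(x→∞) [exponent × ln(base)]
  Evaluate using L'Hôpital or standard limits, then exponentiate.
  L = e^(42)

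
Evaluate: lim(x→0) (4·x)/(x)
This is a 0/0 indeterminate form.

Apply L'Hôpital's rule: differentiate numerator and denominator separately.
  f(x) = 4·x   ⇒   f'(x) = 4
  g(x) = x   ⇒   g'(x) = 1
  lim(x→0) f'(x)/g'(x) = lim(x→0) (4)/(1)
  = 4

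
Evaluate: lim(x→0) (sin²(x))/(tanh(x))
This is a 0/0 indeterminate form.

Apply L'Hôpital's rule: differentiate numerator and denominator separately.
  f(x) = sin(x)^2   ⇒   f'(x) = 2·sin(x)·cos(x)
  g(x) = tanh(x)   ⇒   g'(x) = 1 - tanh(x)^2
  lim(x→0) f'(x)/g'(x) = lim(x→0) (2·sin(x)·cos(x))/(1 - tanh(x)^2)
  = 0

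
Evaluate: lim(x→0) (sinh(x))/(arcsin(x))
This is a 0/0 indeterminate form.

Apply L'Hôpital's rule: differentiate numerator and denominator separately.
  f(x) = sinh(x)   ⇒   f'(x) = cosh(x)
  g(x) = asin(x)   ⇒   g'(x) = 1/sqrt(1 - x^2)
  lim(x→0) f'(x)/g'(x) = lim(x→0) (cosh(x))/(1/sqrt(1 - x^2))
  = 1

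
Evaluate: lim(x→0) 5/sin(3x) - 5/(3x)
This is an ∞-∞ indeterminate form.

Combine fractions or rationalize to convert ∞-∞ to 0/0 form:
  lim(x→0) 5/sin(3x) - 5/(3x) = 0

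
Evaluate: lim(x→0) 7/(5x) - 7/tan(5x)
This is an ∞-∞ indeterminate form.

Combine fractions or rationalize to convert ∞-∞ to 0/0 form:
  lim(x→0) 7/(5x) - 7/tan(5x) = 0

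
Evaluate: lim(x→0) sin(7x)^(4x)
This is an exponential indeterminate form.

For exponential indeterminate forms, take the natural log:
  Let L = lim(x→0) sin(7x)^(4x)
  Then ln(L) = lim(x→0) [exponent × ln(base)]
  Evaluate using L'Hôpital or standard limits, then exponentiate.
  L = 1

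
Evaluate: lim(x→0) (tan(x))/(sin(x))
This is a 0/0 indeterminate form.

Apply L'Hôpital's rule: differentiate numerator and denominator separately.
  f(x) = tan(x)   ⇒   f'(x) = tan(x)^2 + 1
  g(x) = sin(x)   ⇒   g'(x) = cos(x)
  lim(x→0) f'(x)/g'(x) = lim(x→0) (tan(x)^2 + 1)/(cos(x))
  = 1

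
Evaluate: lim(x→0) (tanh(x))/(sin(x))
This is a 0/0 indeterminate form.

Apply L'Hôpital's rule: differentiate numerator and denominator separately.
  f(x) = tanh(x)   ⇒   f'(x) = 1 - tanh(x)^2
  g(x) = sin(x)   ⇒   g'(x) = cos(x)
  lim(x→0) f'(x)/g'(x) = lim(x→0) (1 - tanh(x)^2)/(cos(x))
  = 1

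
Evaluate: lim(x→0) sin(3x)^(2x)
This is an exponential indeterminate form.

For exponential indeterminate forms, take the natural log:
  Let L = lim(x→0) sin(3x)^(2x)
  Then ln(L) = lim(x→0) [exponent × ln(base)]
  Evaluate using L'Hôpital or standard limits, then exponentiate.
  L = 1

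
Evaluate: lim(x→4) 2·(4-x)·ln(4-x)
This is a 0·∞ indeterminate form.

Rewrite 0·∞ as a quotient (0/0 or ∞/∞ form), then apply L'Hôpital's rule:
  lim(x→4) 2·(4-x)·ln(4-x) = 0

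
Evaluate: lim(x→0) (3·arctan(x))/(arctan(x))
This is a 0/0 indeterminate form.

Apply L'Hôpital's rule: differentiate numerator and denominator separately.
  f(x) = 3·atan(x)   ⇒   f'(x) = 3/(x^2 + 1)
  g(x) = atan(x)   ⇒   g'(x) = 1/(x^2 + 1)
  lim(x→0) f'(x)/g'(x) = lim(x→0) (3/(x^2 + 1))/(1/(x^2 + 1))
  = 3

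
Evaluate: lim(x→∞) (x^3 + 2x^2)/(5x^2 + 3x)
This is an ∞/∞ indeterminate form.

Apply L'Hôpital's rule: differentiate numerator and denominator separately.
  f(x) = x^3 + 2·x^2   ⇒   f'(x) = 3·x^2 + 4·x
  g(x) = 5·x^2 + 3·x   ⇒   g'(x) = 10·x + 3
  lim(x→∞) f'(x)/g'(x) = lim(x→∞) (3·x^2 + 4·x)/(10·x + 3)
  = ∞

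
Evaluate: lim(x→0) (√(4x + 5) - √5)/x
This is a standard limit.

Factor or rationalize the expression:
  lim(x→0) (√(4x + 5) - √5)/x = 2·sqrt(5)/5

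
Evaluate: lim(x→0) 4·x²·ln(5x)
This is a 0·∞ indeterminate form.

Rewrite 0·∞ as a quotient (0/0 or ∞/∞ form), then apply L'Hôpital's rule:
  lim(x→0) 4·x²·ln(5x) = 0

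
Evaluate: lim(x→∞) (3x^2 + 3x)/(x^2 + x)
This is an ∞/∞ indeterminate form.

Apply L'Hôpital's rule: differentiate numerator and denominator separately.
  f(x) = 3·x^2 + 3·x   ⇒   f'(x) = 6·x + 3
  g(x) = x^2 + x   ⇒   g'(x) = 2·x + 1
  lim(x→∞) f'(x)/g'(x) = lim(x→∞) (6·x + 3)/(2·x + 1)
  = 3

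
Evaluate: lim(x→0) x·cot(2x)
This is a 0·∞ indeterminate form.

Rewrite 0·∞ as a quotient (0/0 or ∞/∞ form), then apply L'Hôpital's rule:
  lim(x→0) x·cot(2x) = 1/2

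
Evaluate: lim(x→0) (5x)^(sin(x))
This is an exponential indeterminate form.

For exponential indeterminate forms, take the natural log:
  Let L = lim(x→0) (5x)^(sin(x))
  Then ln(L) = lim(x→0) [exponent × ln(base)]
  Evaluate using L'Hôpital or standard limits, then exponentiate.
  L = 1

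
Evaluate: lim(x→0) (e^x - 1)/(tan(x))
This is a 0/0 indeterminate form.

Apply L'Hôpital's rule: differentiate numerator and denominator separately.
  f(x) = e^(x) - 1   ⇒   f'(x) = e^(x)
  g(x) = tan(x)   ⇒   g'(x) = tan(x)^2 + 1
  lim(x→0) f'(x)/g'(x) = lim(x→0) (e^(x))/(tan(x)^2 + 1)
  = 1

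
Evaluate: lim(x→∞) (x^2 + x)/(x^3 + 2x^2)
This is an ∞/∞ indeterminate form.

Apply L'Hôpital's rule: differentiate numerator and denominator separately.
  f(x) = x^2 + x   ⇒   f'(x) = 2·x + 1
  g(x) = x^3 + 2·x^2   ⇒   g'(x) = 3·x^2 + 4·x
  lim(x→∞) f'(x)/g'(x) = lim(x→∞) (2·x + 1)/(3·x^2 + 4·x)
  = 0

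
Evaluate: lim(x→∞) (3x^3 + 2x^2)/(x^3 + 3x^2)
This is an ∞/∞ indeterminate form.

Apply L'Hôpital's rule: differentiate numerator and denominator separately.
  f(x) = 3·x^3 + 2·x^2   ⇒   f'(x) = 9·x^2 + 4·x
  g(x) = x^3 + 3·x^2   ⇒   g'(x) = 3·x^2 + 6·x
  lim(x→∞) f'(x)/g'(x) = lim(x→∞) (9·x^2 + 4·x)/(3·x^2 + 6·x)
  = 3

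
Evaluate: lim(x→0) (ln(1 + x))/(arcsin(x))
This is a 0/0 indeterminate form.

Apply L'Hôpital's rule: differentiate numerator and denominator separately.
  f(x) = ln(x + 1)   ⇒   f'(x) = 1/(x + 1)
  g(x) = asin(x)   ⇒   g'(x) = 1/sqrt(1 - x^2)
  lim(x→0) f'(x)/g'(x) = lim(x→0) (1/(x + 1))/(1/sqrt(1 - x^2))
  = 1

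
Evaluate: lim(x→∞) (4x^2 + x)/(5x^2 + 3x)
This is an ∞/∞ indeterminate form.

Apply L'Hôpital's rule: differentiate numerator and denominator separately.
  f(x) = 4·x^2 + x   ⇒   f'(x) = 8·x + 1
  g(x) = 5·x^2 + 3·x   ⇒   g'(x) = 10·x + 3
  lim(x→∞) f'(x)/g'(x) = lim(x→∞) (8·x + 1)/(10·x + 3)
  = 4/5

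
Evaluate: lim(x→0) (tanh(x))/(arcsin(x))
This is a 0/0 indeterminate form.

Apply L'Hôpital's rule: differentiate numerator and denominator separately.
  f(x) = tanh(x)   ⇒   f'(x) = 1 - tanh(x)^2
  g(x) = asin(x)   ⇒   g'(x) = 1/sqrt(1 - x^2)
  lim(x→0) f'(x)/g'(x) = lim(x→0) (1 - tanh(x)^2)/(1/sqrt(1 - x^2))
  = 1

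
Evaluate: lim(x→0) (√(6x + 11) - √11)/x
This is a standard limit.

Factor or rationalize the expression:
  lim(x→0) (√(6x + 11) - √11)/x = 3·sqrt(11)/11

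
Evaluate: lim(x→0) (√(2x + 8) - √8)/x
This is a standard limit.

Factor or rationalize the expression:
  lim(x→0) (√(2x + 8) - √8)/x = sqrt(2)/4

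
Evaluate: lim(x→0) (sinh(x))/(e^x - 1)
This is a 0/0 indeterminate form.

Apply L'Hôpital's rule: differentiate numerator and denominator separately.
  f(x) = sinh(x)   ⇒   f'(x) = cosh(x)
  g(x) = e^(x) - 1   ⇒   g'(x) = e^(x)
  lim(x→0) f'(x)/g'(x) = lim(x→0) (cosh(x))/(e^(x))
  = 1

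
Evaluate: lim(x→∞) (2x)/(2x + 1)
This is an ∞/∞ indeterminate form.

Apply L'Hôpital's rule: differentiate numerator and denominator separately.
  f(x) = 2·x   ⇒   f'(x) = 2
  g(x) = 2·x + 1   ⇒   g'(x) = 2
  lim(x→∞) f'(x)/g'(x) = lim(x→∞) (2)/(2)
  = 1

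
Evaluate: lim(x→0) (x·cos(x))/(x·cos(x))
This is a 0/0 indeterminate form.

Apply L'Hôpital's rule: differentiate numerator and denominator separately.
  f(x) = x·cos(x)   ⇒   f'(x) = -x·sin(x) + cos(x)
  g(x) = x·cos(x)   ⇒   g'(x) = -x·sin(x) + cos(x)
  lim(x→0) f'(x)/g'(x) = lim(x→0) (-x·sin(x) + cos(x))/(-x·sin(x) + cos(x))
  = 1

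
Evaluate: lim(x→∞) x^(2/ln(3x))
This is an exponential indeterminate form.

For exponential indeterminate forms, take the natural log:
  Let L = lim(x→∞) x^(2/ln(3x))
  Then ln(L) = lim(x→∞) [exponent × ln(base)]
  Evaluate using L'Hôpital or standard limits, then exponentiate.
  L = e²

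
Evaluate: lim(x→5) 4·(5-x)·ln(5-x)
This is a 0·∞ indeterminate form.

Rewrite 0·∞ as a quotient (0/0 or ∞/∞ form), then apply L'Hôpital's rule:
  lim(x→5) 4·(5-x)·ln(5-x) = 0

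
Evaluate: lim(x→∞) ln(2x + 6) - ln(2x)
This is an ∞-∞ indeterminate form.

Combine fractions or rationalize to convert ∞-∞ to 0/0 form:
  lim(x→∞) ln(2x + 6) - ln(2x) = 0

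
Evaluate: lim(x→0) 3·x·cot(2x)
This is a 0·∞ indeterminate form.

Rewrite 0·∞ as a quotient (0/0 or ∞/∞ form), then apply L'Hôpital's rule:
  lim(x→0) 3·x·cot(2x) = 3/2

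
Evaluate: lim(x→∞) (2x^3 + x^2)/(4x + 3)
This is an ∞/∞ indeterminate form.

Apply L'Hôpital's rule: differentiate numerator and denominator separately.
  f(x) = 2·x^3 + x^2   ⇒   f'(x) = 6·x^2 + 2·x
  g(x) = 4·x + 3   ⇒   g'(x) = 4
  lim(x→∞) f'(x)/g'(x) = lim(x→∞) (6·x^2 + 2·x)/(4)
  = ∞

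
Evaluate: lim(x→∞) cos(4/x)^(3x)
This is an exponential indeterminate form.

For exponential indeterminate forms, take the natural log:
  Let L = lim(x→∞) cos(4/x)^(3x)
  Then ln(L) = lim(x→∞) [exponent × ln(base)]
  Evaluate using L'Hôpital or standard limits, then exponentiate.
  L = 1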